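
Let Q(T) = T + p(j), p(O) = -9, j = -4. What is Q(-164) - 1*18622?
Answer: -18795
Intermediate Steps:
Q(T) = -9 + T (Q(T) = T - 9 = -9 + T)
Q(-164) - 1*18622 = (-9 - 164) - 1*18622 = -173 - 18622 = -18795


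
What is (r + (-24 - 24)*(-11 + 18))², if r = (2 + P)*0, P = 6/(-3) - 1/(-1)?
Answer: 112896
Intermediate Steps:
P = -1 (P = 6*(-⅓) - 1*(-1) = -2 + 1 = -1)
r = 0 (r = (2 - 1)*0 = 1*0 = 0)
(r + (-24 - 24)*(-11 + 18))² = (0 + (-24 - 24)*(-11 + 18))² = (0 - 48*7)² = (0 - 336)² = (-336)² = 112896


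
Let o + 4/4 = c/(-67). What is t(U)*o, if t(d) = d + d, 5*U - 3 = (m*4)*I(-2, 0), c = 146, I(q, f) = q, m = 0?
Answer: -1278/335 ≈ -3.8149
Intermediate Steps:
U = ⅗ (U = ⅗ + ((0*4)*(-2))/5 = ⅗ + (0*(-2))/5 = ⅗ + (⅕)*0 = ⅗ + 0 = ⅗ ≈ 0.60000)
t(d) = 2*d
o = -213/67 (o = -1 + 146/(-67) = -1 + 146*(-1/67) = -1 - 146/67 = -213/67 ≈ -3.1791)
t(U)*o = (2*(⅗))*(-213/67) = (6/5)*(-213/67) = -1278/335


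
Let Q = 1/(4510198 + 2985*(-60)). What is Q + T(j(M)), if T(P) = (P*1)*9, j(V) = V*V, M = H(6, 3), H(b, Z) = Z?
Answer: 350818939/4331098 ≈ 81.000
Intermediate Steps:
M = 3
j(V) = V²
Q = 1/4331098 (Q = 1/(4510198 - 179100) = 1/4331098 ≈ 2.3089e-7)
T(P) = 9*P (T(P) = P*9 = 9*P)
Q + T(j(M)) = 1/4331098 + 9*3² = 1/4331098 + 9*9 = 1/4331098 + 81 = 350818939/4331098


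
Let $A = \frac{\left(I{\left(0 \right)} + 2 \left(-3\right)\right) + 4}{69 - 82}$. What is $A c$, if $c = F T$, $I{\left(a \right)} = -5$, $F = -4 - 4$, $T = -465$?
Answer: $\frac{26040}{13} \approx 2003.1$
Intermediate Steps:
$F = -8$ ($F = -4 - 4 = -8$)
$A = \frac{7}{13}$ ($A = \frac{\left(-5 + 2 \left(-3\right)\right) + 4}{69 - 82} = \frac{\left(-5 - 6\right) + 4}{-13} = \left(-11 + 4\right) \left(- \frac{1}{13}\right) = \left(-7\right) \left(- \frac{1}{13}\right) = \frac{7}{13} \approx 0.53846$)
$c = 3720$ ($c = \left(-8\right) \left(-465\right) = 3720$)
$A c = \frac{7}{13} \cdot 3720 = \frac{26040}{13}$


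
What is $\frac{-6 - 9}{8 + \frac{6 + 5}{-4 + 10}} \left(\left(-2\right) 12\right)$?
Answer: $\frac{2160}{59} \approx 36.61$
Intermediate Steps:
$\frac{-6 - 9}{8 + \frac{6 + 5}{-4 + 10}} \left(\left(-2\right) 12\right) = \frac{-6 - 9}{8 + \frac{11}{6}} \left(-24\right) = - \frac{15}{8 + 11 \cdot \frac{1}{6}} \left(-24\right) = - \frac{15}{8 + \frac{11}{6}} \left(-24\right) = - \frac{15}{\frac{59}{6}} \left(-24\right) = \left(-15\right) \frac{6}{59} \left(-24\right) = \left(- \frac{90}{59}\right) \left(-24\right) = \frac{2160}{59}$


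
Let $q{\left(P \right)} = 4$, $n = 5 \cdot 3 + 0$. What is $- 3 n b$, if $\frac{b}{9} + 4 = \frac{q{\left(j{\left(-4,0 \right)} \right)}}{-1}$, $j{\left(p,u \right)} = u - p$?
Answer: $3240$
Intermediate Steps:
$n = 15$ ($n = 15 + 0 = 15$)
$b = -72$ ($b = -36 + 9 \frac{4}{-1} = -36 + 9 \cdot 4 \left(-1\right) = -36 + 9 \left(-4\right) = -36 - 36 = -72$)
$- 3 n b = \left(-3\right) 15 \left(-72\right) = \left(-45\right) \left(-72\right) = 3240$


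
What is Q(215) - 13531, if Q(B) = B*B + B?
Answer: 32909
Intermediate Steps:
Q(B) = B + B² (Q(B) = B² + B = B + B²)
Q(215) - 13531 = 215*(1 + 215) - 13531 = 215*216 - 13531 = 46440 - 13531 = 32909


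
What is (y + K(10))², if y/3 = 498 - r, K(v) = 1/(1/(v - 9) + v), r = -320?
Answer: 728730025/121 ≈ 6.0226e+6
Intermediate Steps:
K(v) = 1/(v + 1/(-9 + v)) (K(v) = 1/(1/(-9 + v) + v) = 1/(v + 1/(-9 + v)))
y = 2454 (y = 3*(498 - 1*(-320)) = 3*(498 + 320) = 3*818 = 2454)
(y + K(10))² = (2454 + (-9 + 10)/(1 + 10² - 9*10))² = (2454 + 1/(1 + 100 - 90))² = (2454 + 1/11)² = (26995/11)² = 728730025/121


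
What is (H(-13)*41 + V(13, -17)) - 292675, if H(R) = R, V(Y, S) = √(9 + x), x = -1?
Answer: -293208 + 2*√2 ≈ -2.9321e+5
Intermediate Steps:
V(Y, S) = 2*√2 (V(Y, S) = √(9 - 1) = √8 = 2*√2)
(H(-13)*41 + V(13, -17)) - 292675 = (-13*41 + 2*√2) - 292675 = (-533 + 2*√2) - 292675 = -293208 + 2*√2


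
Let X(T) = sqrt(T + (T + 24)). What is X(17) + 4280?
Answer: 4280 + sqrt(58) ≈ 4287.6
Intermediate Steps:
X(T) = sqrt(24 + 2*T) (X(T) = sqrt(T + (24 + T)) = sqrt(24 + 2*T))
X(17) + 4280 = sqrt(24 + 2*17) + 4280 = sqrt(24 + 34) + 4280 = sqrt(58) + 4280 = 4280 + sqrt(58)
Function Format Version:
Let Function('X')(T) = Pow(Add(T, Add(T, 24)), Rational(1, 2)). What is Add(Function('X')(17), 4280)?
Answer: Add(4280, Pow(58, Rational(1, 2))) ≈ 4287.6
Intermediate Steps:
Function('X')(T) = Pow(Add(24, Mul(2, T)), Rational(1, 2)) (Function('X')(T) = Pow(Add(T, Add(24, T)), Rational(1, 2)) = Pow(Add(24, Mul(2, T)), Rational(1, 2)))
Add(Function('X')(17), 4280) = Add(Pow(Add(24, Mul(2, 17)), Rational(1, 2)), 4280) = Add(Pow(Add(24, 34), Rational(1, 2)), 4280) = Add(Pow(58, Rational(1, 2)), 4280) = Add(4280, Pow(58, Rational(1, 2)))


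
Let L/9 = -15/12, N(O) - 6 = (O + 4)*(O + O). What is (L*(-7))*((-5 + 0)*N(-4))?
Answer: -4725/2 ≈ -2362.5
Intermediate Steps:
N(O) = 6 + 2*O*(4 + O) (N(O) = 6 + (O + 4)*(O + O) = 6 + (4 + O)*(2*O) = 6 + 2*O*(4 + O))
L = -45/4 (L = 9*(-15/12) = 9*(-15*1/12) = 9*(-5/4) = -45/4 ≈ -11.250)
(L*(-7))*((-5 + 0)*N(-4)) = (-45/4*(-7))*((-5 + 0)*(6 + 2*(-4)**2 + 8*(-4))) = 315*(-5*(6 + 2*16 - 32))/4 = 315*(-5*(6 + 32 - 32))/4 = 315*(-5*6)/4 = (315/4)*(-30) = -4725/2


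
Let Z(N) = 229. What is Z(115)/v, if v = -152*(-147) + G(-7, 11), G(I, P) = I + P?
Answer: 229/22348 ≈ 0.010247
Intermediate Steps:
v = 22348 (v = -152*(-147) + (-7 + 11) = 22344 + 4 = 22348)
Z(115)/v = 229/22348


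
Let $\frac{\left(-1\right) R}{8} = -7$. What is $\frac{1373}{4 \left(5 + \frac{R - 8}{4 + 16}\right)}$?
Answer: $\frac{6865}{148} \approx 46.385$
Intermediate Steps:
$R = 56$ ($R = \left(-8\right) \left(-7\right) = 56$)
$\frac{1373}{4 \left(5 + \frac{R - 8}{4 + 16}\right)} = \frac{1373}{4 \left(5 + \frac{56 - 8}{4 + 16}\right)} = \frac{1373}{4 \left(5 + \frac{48}{20}\right)} = \frac{1373}{4 \left(5 + 48 \cdot \frac{1}{20}\right)} = \frac{1373}{4 \left(5 + \frac{12}{5}\right)} = \frac{1373}{4 \cdot \frac{37}{5}} = \frac{1373}{\frac{148}{5}} = 1373 \cdot \frac{5}{148} = \frac{6865}{148}$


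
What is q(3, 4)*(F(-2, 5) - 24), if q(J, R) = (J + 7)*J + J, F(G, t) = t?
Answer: -627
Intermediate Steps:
q(J, R) = J + J*(7 + J) (q(J, R) = (7 + J)*J + J = J*(7 + J) + J = J + J*(7 + J))
q(3, 4)*(F(-2, 5) - 24) = (3*(8 + 3))*(5 - 24) = (3*11)*(-19) = 33*(-19) = -627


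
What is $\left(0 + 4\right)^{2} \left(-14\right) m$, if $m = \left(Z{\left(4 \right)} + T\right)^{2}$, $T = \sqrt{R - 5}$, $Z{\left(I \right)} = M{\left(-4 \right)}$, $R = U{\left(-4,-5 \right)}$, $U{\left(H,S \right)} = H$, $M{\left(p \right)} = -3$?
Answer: $4032 i \approx 4032.0 i$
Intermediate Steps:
$R = -4$
$Z{\left(I \right)} = -3$
$T = 3 i$ ($T = \sqrt{-4 - 5} = \sqrt{-9} = 3 i \approx 3.0 i$)
$m = \left(-3 + 3 i\right)^{2} \approx - 18.0 i$
$\left(0 + 4\right)^{2} \left(-14\right) m = \left(0 + 4\right)^{2} \left(-14\right) \left(- 18 i\right) = 4^{2} \left(-14\right) \left(- 18 i\right) = 16 \left(-14\right) \left(- 18 i\right) = - 224 \left(- 18 i\right) = 4032 i$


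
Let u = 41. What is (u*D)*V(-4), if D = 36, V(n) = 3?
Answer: 4428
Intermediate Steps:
(u*D)*V(-4) = (41*36)*3 = 1476*3 = 4428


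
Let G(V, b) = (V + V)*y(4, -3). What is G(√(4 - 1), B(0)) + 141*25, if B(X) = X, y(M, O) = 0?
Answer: 3525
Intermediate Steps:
G(V, b) = 0 (G(V, b) = (V + V)*0 = (2*V)*0 = 0)
G(√(4 - 1), B(0)) + 141*25 = 0 + 141*25 = 0 + 3525 = 3525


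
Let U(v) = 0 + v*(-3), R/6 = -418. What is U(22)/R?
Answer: 1/38 ≈ 0.026316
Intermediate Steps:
R = -2508 (R = 6*(-418) = -2508)
U(v) = -3*v (U(v) = 0 - 3*v = -3*v)
U(22)/R = -3*22/(-2508) = -66*(-1/2508) = 1/38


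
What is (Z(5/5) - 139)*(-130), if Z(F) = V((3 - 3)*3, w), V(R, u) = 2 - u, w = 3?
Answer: 18200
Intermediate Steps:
Z(F) = -1 (Z(F) = 2 - 1*3 = 2 - 3 = -1)
(Z(5/5) - 139)*(-130) = (-1 - 139)*(-130) = -140*(-130) = 18200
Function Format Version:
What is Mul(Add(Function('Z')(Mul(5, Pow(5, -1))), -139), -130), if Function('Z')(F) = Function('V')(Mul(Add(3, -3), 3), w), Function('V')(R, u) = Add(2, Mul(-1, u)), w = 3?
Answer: 18200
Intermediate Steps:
Function('Z')(F) = -1 (Function('Z')(F) = Add(2, Mul(-1, 3)) = Add(2, -3) = -1)
Mul(Add(Function('Z')(Mul(5, Pow(5, -1))), -139), -130) = Mul(Add(-1, -139), -130) = Mul(-140, -130) = 18200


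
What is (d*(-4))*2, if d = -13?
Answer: 104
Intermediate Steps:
(d*(-4))*2 = -13*(-4)*2 = 52*2 = 104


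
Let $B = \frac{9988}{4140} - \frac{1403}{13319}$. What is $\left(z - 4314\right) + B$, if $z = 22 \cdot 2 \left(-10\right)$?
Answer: $- \frac{65502868972}{13785165} \approx -4751.7$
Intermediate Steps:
$B = \frac{31805438}{13785165}$ ($B = 9988 \cdot \frac{1}{4140} - \frac{1403}{13319} = \frac{2497}{1035} - \frac{1403}{13319} = \frac{31805438}{13785165} \approx 2.3072$)
$z = -440$ ($z = 44 \left(-10\right) = -440$)
$\left(z - 4314\right) + B = \left(-440 - 4314\right) + \frac{31805438}{13785165} = -4754 + \frac{31805438}{13785165} = - \frac{65502868972}{13785165}$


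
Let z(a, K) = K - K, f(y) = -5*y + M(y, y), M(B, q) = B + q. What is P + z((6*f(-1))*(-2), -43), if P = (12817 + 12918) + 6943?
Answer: 32678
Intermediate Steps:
f(y) = -3*y (f(y) = -5*y + (y + y) = -5*y + 2*y = -3*y)
z(a, K) = 0
P = 32678 (P = 25735 + 6943 = 32678)
P + z((6*f(-1))*(-2), -43) = 32678 + 0 = 32678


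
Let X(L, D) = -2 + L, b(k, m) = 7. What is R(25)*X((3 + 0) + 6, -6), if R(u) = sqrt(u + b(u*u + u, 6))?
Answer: 28*sqrt(2) ≈ 39.598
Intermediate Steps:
R(u) = sqrt(7 + u) (R(u) = sqrt(u + 7) = sqrt(7 + u))
R(25)*X((3 + 0) + 6, -6) = sqrt(7 + 25)*(-2 + ((3 + 0) + 6)) = sqrt(32)*(-2 + (3 + 6)) = (4*sqrt(2))*(-2 + 9) = (4*sqrt(2))*7 = 28*sqrt(2)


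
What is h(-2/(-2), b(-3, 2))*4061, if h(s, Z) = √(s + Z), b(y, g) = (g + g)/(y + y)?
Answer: 4061*√3/3 ≈ 2344.6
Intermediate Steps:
b(y, g) = g/y (b(y, g) = (2*g)/((2*y)) = (2*g)*(1/(2*y)) = g/y)
h(s, Z) = √(Z + s)
h(-2/(-2), b(-3, 2))*4061 = √(2/(-3) - 2/(-2))*4061 = √(2*(-⅓) - 2*(-½))*4061 = √(-⅔ + 1)*4061 = √(⅓)*4061 = (√3/3)*4061 = 4061*√3/3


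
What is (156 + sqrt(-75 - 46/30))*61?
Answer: 9516 + 122*I*sqrt(4305)/15 ≈ 9516.0 + 533.65*I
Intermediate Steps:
(156 + sqrt(-75 - 46/30))*61 = (156 + sqrt(-75 - 46*1/30))*61 = (156 + sqrt(-75 - 23/15))*61 = (156 + sqrt(-1148/15))*61 = (156 + 2*I*sqrt(4305)/15)*61 = 9516 + 122*I*sqrt(4305)/15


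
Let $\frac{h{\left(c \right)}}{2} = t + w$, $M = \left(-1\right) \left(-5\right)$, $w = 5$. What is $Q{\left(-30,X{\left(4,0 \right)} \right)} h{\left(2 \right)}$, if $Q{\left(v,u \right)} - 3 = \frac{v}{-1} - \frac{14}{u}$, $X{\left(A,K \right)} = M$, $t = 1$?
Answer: $\frac{1812}{5} \approx 362.4$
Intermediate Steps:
$M = 5$
$h{\left(c \right)} = 12$ ($h{\left(c \right)} = 2 \left(1 + 5\right) = 2 \cdot 6 = 12$)
$X{\left(A,K \right)} = 5$
$Q{\left(v,u \right)} = 3 - v - \frac{14}{u}$ ($Q{\left(v,u \right)} = 3 + \left(\frac{v}{-1} - \frac{14}{u}\right) = 3 + \left(v \left(-1\right) - \frac{14}{u}\right) = 3 - \left(v + \frac{14}{u}\right) = 3 - v - \frac{14}{u}$)
$Q{\left(-30,X{\left(4,0 \right)} \right)} h{\left(2 \right)} = \left(3 - -30 - \frac{14}{5}\right) 12 = \left(3 + 30 - \frac{14}{5}\right) 12 = \frac{151}{5} \cdot 12 = \frac{1812}{5}$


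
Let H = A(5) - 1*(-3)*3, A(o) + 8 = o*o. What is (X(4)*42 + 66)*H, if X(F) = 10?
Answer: 12636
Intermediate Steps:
A(o) = -8 + o² (A(o) = -8 + o*o = -8 + o²)
H = 26 (H = (-8 + 5²) - 1*(-3)*3 = (-8 + 25) + 3*3 = 17 + 9 = 26)
(X(4)*42 + 66)*H = (10*42 + 66)*26 = (420 + 66)*26 = 486*26 = 12636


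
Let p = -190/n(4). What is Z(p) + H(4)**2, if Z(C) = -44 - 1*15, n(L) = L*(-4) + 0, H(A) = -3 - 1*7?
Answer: 41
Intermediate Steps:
H(A) = -10 (H(A) = -3 - 7 = -10)
n(L) = -4*L (n(L) = -4*L + 0 = -4*L)
p = 95/8 (p = -190/((-4*4)) = -190/(-16) = -190*(-1/16) = 95/8 ≈ 11.875)
Z(C) = -59 (Z(C) = -44 - 15 = -59)
Z(p) + H(4)**2 = -59 + (-10)**2 = -59 + 100 = 41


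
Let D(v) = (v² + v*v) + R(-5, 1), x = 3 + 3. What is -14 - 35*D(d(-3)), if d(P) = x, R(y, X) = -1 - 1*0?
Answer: -2499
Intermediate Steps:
R(y, X) = -1 (R(y, X) = -1 + 0 = -1)
x = 6
d(P) = 6
D(v) = -1 + 2*v² (D(v) = (v² + v*v) - 1 = (v² + v²) - 1 = 2*v² - 1 = -1 + 2*v²)
-14 - 35*D(d(-3)) = -14 - 35*(-1 + 2*6²) = -14 - 35*(-1 + 2*36) = -14 - 35*(-1 + 72) = -14 - 35*71 = -14 - 2485 = -2499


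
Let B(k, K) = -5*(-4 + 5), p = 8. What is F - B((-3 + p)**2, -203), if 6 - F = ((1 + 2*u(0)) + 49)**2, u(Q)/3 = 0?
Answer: -2489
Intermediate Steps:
u(Q) = 0 (u(Q) = 3*0 = 0)
B(k, K) = -5 (B(k, K) = -5*1 = -5)
F = -2494 (F = 6 - ((1 + 2*0) + 49)**2 = 6 - ((1 + 0) + 49)**2 = 6 - (1 + 49)**2 = 6 - 1*50**2 = 6 - 1*2500 = 6 - 2500 = -2494)
F - B((-3 + p)**2, -203) = -2494 - 1*(-5) = -2494 + 5 = -2489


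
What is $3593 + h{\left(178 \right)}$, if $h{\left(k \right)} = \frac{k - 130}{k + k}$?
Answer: $\frac{319789}{89} \approx 3593.1$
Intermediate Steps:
$h{\left(k \right)} = \frac{-130 + k}{2 k}$
$3593 + h{\left(178 \right)} = 3593 + \frac{-130 + 178}{2 \cdot 178} = 3593 + \frac{1}{2} \cdot \frac{1}{178} \cdot 48 = 3593 + \frac{12}{89} = \frac{319789}{89}$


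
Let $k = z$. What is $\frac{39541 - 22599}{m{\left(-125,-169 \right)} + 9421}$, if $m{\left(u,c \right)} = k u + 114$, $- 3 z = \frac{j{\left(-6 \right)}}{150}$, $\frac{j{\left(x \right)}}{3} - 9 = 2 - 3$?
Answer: $\frac{50826}{28625} \approx 1.7756$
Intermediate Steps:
$j{\left(x \right)} = 24$ ($j{\left(x \right)} = 27 + 3 \left(2 - 3\right) = 27 + 3 \left(-1\right) = 27 - 3 = 24$)
$z = - \frac{4}{75}$ ($z = - \frac{24 \cdot \frac{1}{150}}{3} = \left(- \frac{1}{3}\right) \frac{4}{25} = - \frac{4}{75} \approx -0.053333$)
$k = - \frac{4}{75} \approx -0.053333$
$m{\left(u,c \right)} = 114 - \frac{4 u}{75}$ ($m{\left(u,c \right)} = - \frac{4 u}{75} + 114 = 114 - \frac{4 u}{75}$)
$\frac{39541 - 22599}{m{\left(-125,-169 \right)} + 9421} = \frac{39541 - 22599}{\left(114 - - \frac{20}{3}\right) + 9421} = \frac{16942}{\left(114 + \frac{20}{3}\right) + 9421} = \frac{16942}{\frac{362}{3} + 9421} = \frac{16942}{\frac{28625}{3}} = 16942 \cdot \frac{3}{28625} = \frac{50826}{28625}$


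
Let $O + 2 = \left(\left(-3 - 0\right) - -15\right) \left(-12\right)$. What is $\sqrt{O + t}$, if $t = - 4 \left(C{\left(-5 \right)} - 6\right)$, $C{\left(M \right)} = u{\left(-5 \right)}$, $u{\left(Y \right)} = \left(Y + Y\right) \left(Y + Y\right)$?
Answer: $3 i \sqrt{58} \approx 22.847 i$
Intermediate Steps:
$u{\left(Y \right)} = 4 Y^{2}$ ($u{\left(Y \right)} = 2 Y 2 Y = 4 Y^{2}$)
$C{\left(M \right)} = 100$ ($C{\left(M \right)} = 4 \left(-5\right)^{2} = 4 \cdot 25 = 100$)
$t = -376$ ($t = - 4 \left(100 - 6\right) = \left(-4\right) 94 = -376$)
$O = -146$ ($O = -2 + \left(\left(-3 - 0\right) - -15\right) \left(-12\right) = -2 + \left(\left(-3 + 0\right) + 15\right) \left(-12\right) = -2 + \left(-3 + 15\right) \left(-12\right) = -2 + 12 \left(-12\right) = -2 - 144 = -146$)
$\sqrt{O + t} = \sqrt{-146 - 376} = \sqrt{-522} = 3 i \sqrt{58}$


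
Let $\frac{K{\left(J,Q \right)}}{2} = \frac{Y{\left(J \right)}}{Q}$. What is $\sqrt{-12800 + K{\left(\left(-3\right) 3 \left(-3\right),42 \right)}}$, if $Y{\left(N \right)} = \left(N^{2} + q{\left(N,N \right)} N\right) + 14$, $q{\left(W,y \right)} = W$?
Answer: $\frac{8 i \sqrt{87717}}{21} \approx 112.83 i$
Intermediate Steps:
$Y{\left(N \right)} = 14 + 2 N^{2}$ ($Y{\left(N \right)} = \left(N^{2} + N N\right) + 14 = \left(N^{2} + N^{2}\right) + 14 = 2 N^{2} + 14 = 14 + 2 N^{2}$)
$K{\left(J,Q \right)} = \frac{2 \left(14 + 2 J^{2}\right)}{Q}$ ($K{\left(J,Q \right)} = 2 \frac{14 + 2 J^{2}}{Q} = \frac{2 \left(14 + 2 J^{2}\right)}{Q}$)
$\sqrt{-12800 + K{\left(\left(-3\right) 3 \left(-3\right),42 \right)}} = \sqrt{-12800 + \frac{4 \left(7 + \left(\left(-3\right) 3 \left(-3\right)\right)^{2}\right)}{42}} = \sqrt{-12800 + 4 \cdot \frac{1}{42} \left(7 + \left(\left(-9\right) \left(-3\right)\right)^{2}\right)} = \sqrt{-12800 + 4 \cdot \frac{1}{42} \left(7 + 27^{2}\right)} = \sqrt{-12800 + 4 \cdot \frac{1}{42} \left(7 + 729\right)} = \sqrt{-12800 + 4 \cdot \frac{1}{42} \cdot 736} = \sqrt{-12800 + \frac{1472}{21}} = \sqrt{- \frac{267328}{21}} = \frac{8 i \sqrt{87717}}{21}$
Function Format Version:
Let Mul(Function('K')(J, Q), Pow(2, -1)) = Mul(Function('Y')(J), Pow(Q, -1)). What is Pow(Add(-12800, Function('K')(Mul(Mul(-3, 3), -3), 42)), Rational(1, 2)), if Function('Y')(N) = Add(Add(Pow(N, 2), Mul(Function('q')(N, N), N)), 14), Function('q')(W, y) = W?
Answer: Mul(Rational(8, 21), I, Pow(87717, Rational(1, 2))) ≈ Mul(112.83, I)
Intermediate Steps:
Function('Y')(N) = Add(14, Mul(2, Pow(N, 2))) (Function('Y')(N) = Add(Add(Pow(N, 2), Mul(N, N)), 14) = Add(Add(Pow(N, 2), Pow(N, 2)), 14) = Add(Mul(2, Pow(N, 2)), 14) = Add(14, Mul(2, Pow(N, 2))))
Function('K')(J, Q) = Mul(2, Pow(Q, -1), Add(14, Mul(2, Pow(J, 2)))) (Function('K')(J, Q) = Mul(2, Mul(Add(14, Mul(2, Pow(J, 2))), Pow(Q, -1))) = Mul(2, Mul(Pow(Q, -1), Add(14, Mul(2, Pow(J, 2))))) = Mul(2, Pow(Q, -1), Add(14, Mul(2, Pow(J, 2)))))
Pow(Add(-12800, Function('K')(Mul(Mul(-3, 3), -3), 42)), Rational(1, 2)) = Pow(Add(-12800, Mul(4, Pow(42, -1), Add(7, Pow(Mul(Mul(-3, 3), -3), 2)))), Rational(1, 2)) = Pow(Add(-12800, Mul(4, Rational(1, 42), Add(7, Pow(Mul(-9, -3), 2)))), Rational(1, 2)) = Pow(Add(-12800, Mul(4, Rational(1, 42), Add(7, Pow(27, 2)))), Rational(1, 2)) = Pow(Add(-12800, Mul(4, Rational(1, 42), Add(7, 729))), Rational(1, 2)) = Pow(Add(-12800, Mul(4, Rational(1, 42), 736)), Rational(1, 2)) = Pow(Add(-12800, Rational(1472, 21)), Rational(1, 2)) = Pow(Rational(-267328, 21), Rational(1, 2)) = Mul(Rational(8, 21), I, Pow(87717, Rational(1, 2)))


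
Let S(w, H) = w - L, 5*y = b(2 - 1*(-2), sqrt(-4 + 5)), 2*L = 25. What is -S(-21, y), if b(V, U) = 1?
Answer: 67/2 ≈ 33.500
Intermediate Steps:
L = 25/2 (L = (1/2)*25 = 25/2 ≈ 12.500)
y = 1/5 (y = (1/5)*1 = 1/5 ≈ 0.20000)
S(w, H) = -25/2 + w (S(w, H) = w - 1*25/2 = w - 25/2 = -25/2 + w)
-S(-21, y) = -(-25/2 - 21) = -1*(-67/2) = 67/2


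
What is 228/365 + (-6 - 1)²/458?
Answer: 122309/167170 ≈ 0.73164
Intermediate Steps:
228/365 + (-6 - 1)²/458 = 228*(1/365) + (-7)²*(1/458) = 228/365 + 49*(1/458) = 228/365 + 49/458 = 122309/167170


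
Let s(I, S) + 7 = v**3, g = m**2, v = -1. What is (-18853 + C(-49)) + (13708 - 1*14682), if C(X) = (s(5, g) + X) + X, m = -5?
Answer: -19933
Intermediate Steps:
g = 25 (g = (-5)**2 = 25)
s(I, S) = -8 (s(I, S) = -7 + (-1)**3 = -7 - 1 = -8)
C(X) = -8 + 2*X (C(X) = (-8 + X) + X = -8 + 2*X)
(-18853 + C(-49)) + (13708 - 1*14682) = (-18853 + (-8 + 2*(-49))) + (13708 - 1*14682) = (-18853 + (-8 - 98)) + (13708 - 14682) = (-18853 - 106) - 974 = -18959 - 974 = -19933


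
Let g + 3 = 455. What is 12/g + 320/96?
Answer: 1139/339 ≈ 3.3599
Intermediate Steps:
g = 452 (g = -3 + 455 = 452)
12/g + 320/96 = 12/452 + 320/96 = 12*(1/452) + 320*(1/96) = 3/113 + 10/3 = 1139/339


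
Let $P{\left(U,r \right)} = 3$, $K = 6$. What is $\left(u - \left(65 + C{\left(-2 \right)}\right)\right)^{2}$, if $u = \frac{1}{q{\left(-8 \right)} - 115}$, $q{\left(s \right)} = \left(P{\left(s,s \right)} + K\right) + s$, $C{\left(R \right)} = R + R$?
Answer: $\frac{48372025}{12996} \approx 3722.1$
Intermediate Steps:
$C{\left(R \right)} = 2 R$
$q{\left(s \right)} = 9 + s$ ($q{\left(s \right)} = \left(3 + 6\right) + s = 9 + s$)
$u = - \frac{1}{114}$ ($u = \frac{1}{\left(9 - 8\right) - 115} = \frac{1}{1 - 115} = \frac{1}{-114} = - \frac{1}{114} \approx -0.0087719$)
$\left(u - \left(65 + C{\left(-2 \right)}\right)\right)^{2} = \left(- \frac{1}{114} - \left(65 + 2 \left(-2\right)\right)\right)^{2} = \left(- \frac{1}{114} - 61\right)^{2} = \left(- \frac{6955}{114}\right)^{2} = \frac{48372025}{12996}$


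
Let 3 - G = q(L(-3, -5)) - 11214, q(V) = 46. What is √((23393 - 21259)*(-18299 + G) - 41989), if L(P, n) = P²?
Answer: I*√15253141 ≈ 3905.5*I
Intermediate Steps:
G = 11171 (G = 3 - (46 - 11214) = 3 - 1*(-11168) = 3 + 11168 = 11171)
√((23393 - 21259)*(-18299 + G) - 41989) = √((23393 - 21259)*(-18299 + 11171) - 41989) = √(2134*(-7128) - 41989) = √(-15211152 - 41989) = √(-15253141) = I*√15253141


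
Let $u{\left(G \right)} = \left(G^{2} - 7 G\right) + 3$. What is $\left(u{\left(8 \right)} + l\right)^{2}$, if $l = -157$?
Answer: $21316$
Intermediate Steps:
$u{\left(G \right)} = 3 + G^{2} - 7 G$
$\left(u{\left(8 \right)} + l\right)^{2} = \left(\left(3 + 8^{2} - 56\right) - 157\right)^{2} = \left(\left(3 + 64 - 56\right) - 157\right)^{2} = \left(11 - 157\right)^{2} = \left(-146\right)^{2} = 21316$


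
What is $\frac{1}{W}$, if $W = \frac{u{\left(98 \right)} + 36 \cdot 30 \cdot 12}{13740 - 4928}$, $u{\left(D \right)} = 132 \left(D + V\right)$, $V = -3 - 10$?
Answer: $\frac{2203}{6045} \approx 0.36443$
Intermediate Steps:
$V = -13$ ($V = -3 - 10 = -13$)
$u{\left(D \right)} = -1716 + 132 D$ ($u{\left(D \right)} = 132 \left(D - 13\right) = 132 \left(-13 + D\right) = -1716 + 132 D$)
$W = \frac{6045}{2203}$ ($W = \frac{\left(-1716 + 132 \cdot 98\right) + 36 \cdot 30 \cdot 12}{13740 - 4928} = \frac{\left(-1716 + 12936\right) + 1080 \cdot 12}{8812} = \left(11220 + 12960\right) \frac{1}{8812} = 24180 \cdot \frac{1}{8812} = \frac{6045}{2203} \approx 2.744$)
$\frac{1}{W} = \frac{1}{\frac{6045}{2203}} = \frac{2203}{6045}$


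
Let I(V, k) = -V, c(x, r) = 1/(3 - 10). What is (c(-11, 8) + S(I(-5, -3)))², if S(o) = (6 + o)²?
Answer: 715716/49 ≈ 14606.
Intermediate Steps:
c(x, r) = -⅐ (c(x, r) = 1/(-7) = -⅐)
(c(-11, 8) + S(I(-5, -3)))² = (-⅐ + (6 - 1*(-5))²)² = (-⅐ + (6 + 5)²)² = (-⅐ + 11²)² = (-⅐ + 121)² = (846/7)² = 715716/49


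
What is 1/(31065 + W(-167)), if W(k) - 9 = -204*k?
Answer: 1/65142 ≈ 1.5351e-5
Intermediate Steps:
W(k) = 9 - 204*k
1/(31065 + W(-167)) = 1/(31065 + (9 - 204*(-167))) = 1/(31065 + (9 + 34068)) = 1/(31065 + 34077) = 1/65142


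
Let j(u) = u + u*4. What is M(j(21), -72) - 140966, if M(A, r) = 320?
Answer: -140646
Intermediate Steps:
j(u) = 5*u (j(u) = u + 4*u = 5*u)
M(j(21), -72) - 140966 = 320 - 140966 = -140646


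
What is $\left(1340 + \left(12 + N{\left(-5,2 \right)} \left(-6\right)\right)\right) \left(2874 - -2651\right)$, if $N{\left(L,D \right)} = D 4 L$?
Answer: $8795800$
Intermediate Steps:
$N{\left(L,D \right)} = 4 D L$
$\left(1340 + \left(12 + N{\left(-5,2 \right)} \left(-6\right)\right)\right) \left(2874 - -2651\right) = \left(1340 + \left(12 + 4 \cdot 2 \left(-5\right) \left(-6\right)\right)\right) \left(2874 - -2651\right) = \left(1340 + \left(12 - -240\right)\right) \left(2874 + 2651\right) = \left(1340 + \left(12 + 240\right)\right) 5525 = \left(1340 + 252\right) 5525 = 1592 \cdot 5525 = 8795800$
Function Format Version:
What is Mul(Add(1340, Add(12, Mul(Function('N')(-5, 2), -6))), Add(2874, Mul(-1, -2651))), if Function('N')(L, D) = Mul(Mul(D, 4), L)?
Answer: 8795800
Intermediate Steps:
Function('N')(L, D) = Mul(4, D, L) (Function('N')(L, D) = Mul(Mul(4, D), L) = Mul(4, D, L))
Mul(Add(1340, Add(12, Mul(Function('N')(-5, 2), -6))), Add(2874, Mul(-1, -2651))) = Mul(Add(1340, Add(12, Mul(Mul(4, 2, -5), -6))), Add(2874, Mul(-1, -2651))) = Mul(Add(1340, Add(12, Mul(-40, -6))), Add(2874, 2651)) = Mul(Add(1340, Add(12, 240)), 5525) = Mul(Add(1340, 252), 5525) = Mul(1592, 5525) = 8795800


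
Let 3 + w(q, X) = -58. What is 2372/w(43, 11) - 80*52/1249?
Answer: -3216388/76189 ≈ -42.216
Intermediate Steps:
w(q, X) = -61 (w(q, X) = -3 - 58 = -61)
2372/w(43, 11) - 80*52/1249 = 2372/(-61) - 80*52/1249 = 2372*(-1/61) - 4160*1/1249 = -2372/61 - 4160/1249 = -3216388/76189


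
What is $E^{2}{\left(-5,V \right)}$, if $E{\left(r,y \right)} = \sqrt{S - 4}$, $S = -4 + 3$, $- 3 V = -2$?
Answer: $-5$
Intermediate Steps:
$V = \frac{2}{3}$ ($V = \left(- \frac{1}{3}\right) \left(-2\right) = \frac{2}{3} \approx 0.66667$)
$S = -1$
$E{\left(r,y \right)} = i \sqrt{5}$ ($E{\left(r,y \right)} = \sqrt{-1 - 4} = \sqrt{-5} = i \sqrt{5}$)
$E^{2}{\left(-5,V \right)} = \left(i \sqrt{5}\right)^{2} = -5$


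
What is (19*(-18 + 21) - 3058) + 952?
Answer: -2049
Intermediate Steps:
(19*(-18 + 21) - 3058) + 952 = (19*3 - 3058) + 952 = (57 - 3058) + 952 = -3001 + 952 = -2049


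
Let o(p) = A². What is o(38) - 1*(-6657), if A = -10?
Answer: 6757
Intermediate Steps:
o(p) = 100 (o(p) = (-10)² = 100)
o(38) - 1*(-6657) = 100 - 1*(-6657) = 100 + 6657 = 6757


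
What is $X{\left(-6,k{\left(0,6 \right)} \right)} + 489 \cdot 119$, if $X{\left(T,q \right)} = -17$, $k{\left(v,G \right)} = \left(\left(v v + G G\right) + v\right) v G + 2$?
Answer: $58174$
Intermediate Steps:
$k{\left(v,G \right)} = 2 + G v \left(v + G^{2} + v^{2}\right)$ ($k{\left(v,G \right)} = \left(\left(v^{2} + G^{2}\right) + v\right) v G + 2 = \left(\left(G^{2} + v^{2}\right) + v\right) v G + 2 = \left(v + G^{2} + v^{2}\right) v G + 2 = v \left(v + G^{2} + v^{2}\right) G + 2 = G v \left(v + G^{2} + v^{2}\right) + 2 = 2 + G v \left(v + G^{2} + v^{2}\right)$)
$X{\left(-6,k{\left(0,6 \right)} \right)} + 489 \cdot 119 = -17 + 489 \cdot 119 = -17 + 58191 = 58174$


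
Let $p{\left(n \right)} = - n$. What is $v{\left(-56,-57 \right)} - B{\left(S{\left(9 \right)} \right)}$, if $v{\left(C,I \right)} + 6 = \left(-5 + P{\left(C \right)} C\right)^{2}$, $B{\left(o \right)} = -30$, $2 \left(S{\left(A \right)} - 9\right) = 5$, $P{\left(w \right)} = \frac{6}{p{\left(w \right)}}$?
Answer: $145$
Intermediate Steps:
$P{\left(w \right)} = - \frac{6}{w}$ ($P{\left(w \right)} = \frac{6}{\left(-1\right) w} = 6 \left(- \frac{1}{w}\right) = - \frac{6}{w}$)
$S{\left(A \right)} = \frac{23}{2}$ ($S{\left(A \right)} = 9 + \frac{1}{2} \cdot 5 = 9 + \frac{5}{2} = \frac{23}{2}$)
$v{\left(C,I \right)} = 115$ ($v{\left(C,I \right)} = -6 + \left(-5 + - \frac{6}{C} C\right)^{2} = -6 + \left(-5 - 6\right)^{2} = -6 + \left(-11\right)^{2} = -6 + 121 = 115$)
$v{\left(-56,-57 \right)} - B{\left(S{\left(9 \right)} \right)} = 115 - -30 = 115 + 30 = 145$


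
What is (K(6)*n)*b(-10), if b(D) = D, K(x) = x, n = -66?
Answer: 3960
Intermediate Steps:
(K(6)*n)*b(-10) = (6*(-66))*(-10) = -396*(-10) = 3960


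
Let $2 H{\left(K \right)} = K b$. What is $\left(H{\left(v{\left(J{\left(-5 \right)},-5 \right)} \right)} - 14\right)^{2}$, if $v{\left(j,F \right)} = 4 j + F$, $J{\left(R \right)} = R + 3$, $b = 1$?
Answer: $\frac{1681}{4} \approx 420.25$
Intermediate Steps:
$J{\left(R \right)} = 3 + R$
$v{\left(j,F \right)} = F + 4 j$
$H{\left(K \right)} = \frac{K}{2}$ ($H{\left(K \right)} = \frac{K 1}{2} = \frac{K}{2}$)
$\left(H{\left(v{\left(J{\left(-5 \right)},-5 \right)} \right)} - 14\right)^{2} = \left(\frac{-5 + 4 \left(3 - 5\right)}{2} - 14\right)^{2} = \left(\frac{-5 + 4 \left(-2\right)}{2} - 14\right)^{2} = \left(\frac{-5 - 8}{2} - 14\right)^{2} = \left(\frac{1}{2} \left(-13\right) - 14\right)^{2} = \left(- \frac{13}{2} - 14\right)^{2} = \left(- \frac{41}{2}\right)^{2} = \frac{1681}{4}$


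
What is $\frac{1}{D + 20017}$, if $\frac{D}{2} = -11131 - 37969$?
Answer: $- \frac{1}{78183} \approx -1.2791 \cdot 10^{-5}$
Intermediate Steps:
$D = -98200$ ($D = 2 \left(-11131 - 37969\right) = 2 \left(-49100\right) = -98200$)
$\frac{1}{D + 20017} = \frac{1}{-98200 + 20017} = \frac{1}{-78183} = - \frac{1}{78183}$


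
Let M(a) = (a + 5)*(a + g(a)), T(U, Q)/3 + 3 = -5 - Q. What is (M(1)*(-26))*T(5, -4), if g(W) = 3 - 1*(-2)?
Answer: 11232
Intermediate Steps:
g(W) = 5 (g(W) = 3 + 2 = 5)
T(U, Q) = -24 - 3*Q (T(U, Q) = -9 + 3*(-5 - Q) = -9 + (-15 - 3*Q) = -24 - 3*Q)
M(a) = (5 + a)² (M(a) = (a + 5)*(a + 5) = (5 + a)*(5 + a) = (5 + a)²)
(M(1)*(-26))*T(5, -4) = ((25 + 1² + 10*1)*(-26))*(-24 - 3*(-4)) = ((25 + 1 + 10)*(-26))*(-24 + 12) = (36*(-26))*(-12) = -936*(-12) = 11232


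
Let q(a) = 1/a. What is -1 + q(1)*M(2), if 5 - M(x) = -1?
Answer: 5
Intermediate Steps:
M(x) = 6 (M(x) = 5 - 1*(-1) = 5 + 1 = 6)
-1 + q(1)*M(2) = -1 + 6/1 = -1 + 1*6 = -1 + 6 = 5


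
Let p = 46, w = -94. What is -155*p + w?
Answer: -7224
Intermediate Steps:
-155*p + w = -155*46 - 94 = -7130 - 94 = -7224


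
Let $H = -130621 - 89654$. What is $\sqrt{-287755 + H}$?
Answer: $i \sqrt{508030} \approx 712.76 i$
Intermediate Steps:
$H = -220275$ ($H = -130621 - 89654 = -220275$)
$\sqrt{-287755 + H} = \sqrt{-287755 - 220275} = \sqrt{-508030} = i \sqrt{508030}$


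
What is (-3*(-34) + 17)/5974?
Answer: 119/5974 ≈ 0.019920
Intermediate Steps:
(-3*(-34) + 17)/5974 = (102 + 17)*(1/5974) = 119*(1/5974) = 119/5974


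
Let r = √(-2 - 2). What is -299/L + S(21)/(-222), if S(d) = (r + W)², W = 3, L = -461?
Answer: 64073/102342 - 2*I/37 ≈ 0.62607 - 0.054054*I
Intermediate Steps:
r = 2*I (r = √(-4) = 2*I ≈ 2.0*I)
S(d) = (3 + 2*I)² (S(d) = (2*I + 3)² = (3 + 2*I)²)
-299/L + S(21)/(-222) = -299/(-461) + (5 + 12*I)/(-222) = -299*(-1/461) + (5 + 12*I)*(-1/222) = 299/461 + (-5/222 - 2*I/37) = 64073/102342 - 2*I/37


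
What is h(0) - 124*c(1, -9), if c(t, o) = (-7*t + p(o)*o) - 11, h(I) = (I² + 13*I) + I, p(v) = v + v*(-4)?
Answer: 32364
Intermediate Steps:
p(v) = -3*v (p(v) = v - 4*v = -3*v)
h(I) = I² + 14*I
c(t, o) = -11 - 7*t - 3*o² (c(t, o) = (-7*t + (-3*o)*o) - 11 = (-7*t - 3*o²) - 11 = -11 - 7*t - 3*o²)
h(0) - 124*c(1, -9) = 0*(14 + 0) - 124*(-11 - 7*1 - 3*(-9)²) = 0*14 - 124*(-11 - 7 - 3*81) = 0 - 124*(-11 - 7 - 243) = 0 - 124*(-261) = 0 + 32364 = 32364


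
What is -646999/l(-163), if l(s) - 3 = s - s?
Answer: -646999/3 ≈ -2.1567e+5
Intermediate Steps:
l(s) = 3 (l(s) = 3 + (s - s) = 3 + 0 = 3)
-646999/l(-163) = -646999/3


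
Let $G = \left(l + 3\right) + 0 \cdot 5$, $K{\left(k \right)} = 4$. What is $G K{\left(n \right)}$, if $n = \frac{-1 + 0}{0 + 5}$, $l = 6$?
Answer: $36$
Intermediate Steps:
$n = - \frac{1}{5} \approx -0.2$
$G = 9$ ($G = \left(6 + 3\right) + 0 \cdot 5 = 9 + 0 = 9$)
$G K{\left(n \right)} = 9 \cdot 4 = 36$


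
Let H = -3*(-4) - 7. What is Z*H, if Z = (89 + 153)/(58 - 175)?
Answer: -1210/117 ≈ -10.342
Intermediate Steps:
H = 5 (H = 12 - 7 = 5)
Z = -242/117 (Z = 242/(-117) = 242*(-1/117) = -242/117 ≈ -2.0684)
Z*H = -242/117*5 = -1210/117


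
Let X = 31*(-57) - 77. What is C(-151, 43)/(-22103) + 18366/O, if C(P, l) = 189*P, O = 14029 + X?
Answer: 753691413/269325055 ≈ 2.7984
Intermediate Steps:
X = -1844 (X = -1767 - 77 = -1844)
O = 12185 (O = 14029 - 1844 = 12185)
C(-151, 43)/(-22103) + 18366/O = (189*(-151))/(-22103) + 18366/12185 = -28539*(-1/22103) + 18366*(1/12185) = 28539/22103 + 18366/12185 = 753691413/269325055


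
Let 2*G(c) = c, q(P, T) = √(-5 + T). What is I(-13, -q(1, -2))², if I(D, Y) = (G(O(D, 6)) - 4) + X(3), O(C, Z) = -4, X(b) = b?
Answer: 9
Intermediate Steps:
G(c) = c/2
I(D, Y) = -3 (I(D, Y) = ((½)*(-4) - 4) + 3 = (-2 - 4) + 3 = -6 + 3 = -3)
I(-13, -q(1, -2))² = (-3)² = 9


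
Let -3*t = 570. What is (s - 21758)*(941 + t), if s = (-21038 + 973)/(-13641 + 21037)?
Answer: -120867616983/7396 ≈ -1.6342e+7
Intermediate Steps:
t = -190 (t = -⅓*570 = -190)
s = -20065/7396 ≈ -2.7130
(s - 21758)*(941 + t) = (-20065/7396 - 21758)*(941 - 190) = -160942233/7396*751 = -120867616983/7396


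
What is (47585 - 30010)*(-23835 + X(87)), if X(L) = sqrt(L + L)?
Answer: -418900125 + 17575*sqrt(174) ≈ -4.1867e+8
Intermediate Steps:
X(L) = sqrt(2)*sqrt(L) (X(L) = sqrt(2*L) = sqrt(2)*sqrt(L))
(47585 - 30010)*(-23835 + X(87)) = (47585 - 30010)*(-23835 + sqrt(2)*sqrt(87)) = 17575*(-23835 + sqrt(174)) = -418900125 + 17575*sqrt(174)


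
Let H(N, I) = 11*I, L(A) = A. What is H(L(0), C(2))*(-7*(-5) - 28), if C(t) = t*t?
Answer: 308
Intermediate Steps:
C(t) = t**2
H(L(0), C(2))*(-7*(-5) - 28) = (11*2**2)*(-7*(-5) - 28) = (11*4)*(35 - 28) = 44*7 = 308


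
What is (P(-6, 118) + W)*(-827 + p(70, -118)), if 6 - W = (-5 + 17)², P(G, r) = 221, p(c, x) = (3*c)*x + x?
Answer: -2135175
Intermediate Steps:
p(c, x) = x + 3*c*x (p(c, x) = 3*c*x + x = x + 3*c*x)
W = -138 (W = 6 - (-5 + 17)² = 6 - 1*12² = 6 - 1*144 = 6 - 144 = -138)
(P(-6, 118) + W)*(-827 + p(70, -118)) = (221 - 138)*(-827 - 118*(1 + 3*70)) = 83*(-827 - 118*(1 + 210)) = 83*(-827 - 118*211) = 83*(-827 - 24898) = 83*(-25725) = -2135175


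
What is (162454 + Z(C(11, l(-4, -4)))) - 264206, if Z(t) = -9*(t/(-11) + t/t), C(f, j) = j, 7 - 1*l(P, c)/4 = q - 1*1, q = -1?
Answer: -1119047/11 ≈ -1.0173e+5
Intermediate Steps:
l(P, c) = 36 (l(P, c) = 28 - 4*(-1 - 1*1) = 28 - 4*(-1 - 1) = 28 - 4*(-2) = 28 + 8 = 36)
Z(t) = -9 + 9*t/11 (Z(t) = -9*(t*(-1/11) + 1) = -9*(-t/11 + 1) = -9*(1 - t/11) = -9 + 9*t/11)
(162454 + Z(C(11, l(-4, -4)))) - 264206 = (162454 + (-9 + (9/11)*36)) - 264206 = (162454 + (-9 + 324/11)) - 264206 = (162454 + 225/11) - 264206 = 1787219/11 - 264206 = -1119047/11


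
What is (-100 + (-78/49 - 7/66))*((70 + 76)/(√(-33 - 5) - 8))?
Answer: 96036172/82467 + 24009043*I*√38/164934 ≈ 1164.5 + 897.34*I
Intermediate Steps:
(-100 + (-78/49 - 7/66))*((70 + 76)/(√(-33 - 5) - 8)) = (-100 + (-78*1/49 - 7*1/66))*(146/(√(-38) - 8)) = (-100 + (-78/49 - 7/66))*(146/(I*√38 - 8)) = (-100 - 5491/3234)*(146/(-8 + I*√38)) = -24009043/(1617*(-8 + I*√38))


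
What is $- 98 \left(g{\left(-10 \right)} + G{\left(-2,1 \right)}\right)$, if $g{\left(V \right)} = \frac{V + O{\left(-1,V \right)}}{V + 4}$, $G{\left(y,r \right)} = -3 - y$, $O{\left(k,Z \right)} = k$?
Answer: $- \frac{245}{3} \approx -81.667$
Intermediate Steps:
$g{\left(V \right)} = \frac{-1 + V}{4 + V}$ ($g{\left(V \right)} = \frac{V - 1}{V + 4} = \frac{-1 + V}{4 + V}$)
$- 98 \left(g{\left(-10 \right)} + G{\left(-2,1 \right)}\right) = - 98 \left(\frac{-1 - 10}{4 - 10} - 1\right) = - 98 \left(\frac{1}{-6} \left(-11\right) + \left(-3 + 2\right)\right) = - 98 \left(\left(- \frac{1}{6}\right) \left(-11\right) - 1\right) = - 98 \left(\frac{11}{6} - 1\right) = \left(-98\right) \frac{5}{6} = - \frac{245}{3}$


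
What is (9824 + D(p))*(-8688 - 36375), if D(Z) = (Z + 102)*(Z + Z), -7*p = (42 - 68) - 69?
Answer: -28618880418/49 ≈ -5.8406e+8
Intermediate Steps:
p = 95/7 (p = -((42 - 68) - 69)/7 = -(-26 - 69)/7 = -⅐*(-95) = 95/7 ≈ 13.571)
D(Z) = 2*Z*(102 + Z) (D(Z) = (102 + Z)*(2*Z) = 2*Z*(102 + Z))
(9824 + D(p))*(-8688 - 36375) = (9824 + 2*(95/7)*(102 + 95/7))*(-8688 - 36375) = (9824 + 2*(95/7)*(809/7))*(-45063) = (9824 + 153710/49)*(-45063) = (635086/49)*(-45063) = -28618880418/49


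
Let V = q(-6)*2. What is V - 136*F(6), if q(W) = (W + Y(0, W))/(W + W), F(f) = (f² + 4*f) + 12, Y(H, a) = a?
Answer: -9790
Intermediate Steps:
F(f) = 12 + f² + 4*f
q(W) = 1 (q(W) = (W + W)/(W + W) = (2*W)/((2*W)) = (2*W)*(1/(2*W)) = 1)
V = 2 (V = 1*2 = 2)
V - 136*F(6) = 2 - 136*(12 + 6² + 4*6) = 2 - 136*(12 + 36 + 24) = 2 - 136*72 = 2 - 9792 = -9790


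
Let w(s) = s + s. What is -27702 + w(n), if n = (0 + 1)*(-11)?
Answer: -27724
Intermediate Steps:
n = -11 (n = 1*(-11) = -11)
w(s) = 2*s
-27702 + w(n) = -27702 + 2*(-11) = -27702 - 22 = -27724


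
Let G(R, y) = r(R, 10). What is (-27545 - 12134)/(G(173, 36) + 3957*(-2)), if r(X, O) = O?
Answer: 39679/7904 ≈ 5.0201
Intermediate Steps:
G(R, y) = 10
(-27545 - 12134)/(G(173, 36) + 3957*(-2)) = (-27545 - 12134)/(10 + 3957*(-2)) = -39679/(10 - 7914) = -39679/(-7904) = -39679*(-1/7904) = 39679/7904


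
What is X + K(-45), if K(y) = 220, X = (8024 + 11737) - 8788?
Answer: 11193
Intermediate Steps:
X = 10973 (X = 19761 - 8788 = 10973)
X + K(-45) = 10973 + 220 = 11193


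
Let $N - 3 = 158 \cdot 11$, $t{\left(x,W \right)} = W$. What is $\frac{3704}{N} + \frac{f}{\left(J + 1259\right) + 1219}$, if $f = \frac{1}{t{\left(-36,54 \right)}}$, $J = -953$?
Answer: $\frac{305026141}{143371350} \approx 2.1275$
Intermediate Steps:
$N = 1741$ ($N = 3 + 158 \cdot 11 = 3 + 1738 = 1741$)
$f = \frac{1}{54} \approx 0.018519$
$\frac{3704}{N} + \frac{f}{\left(J + 1259\right) + 1219} = \frac{3704}{1741} + \frac{1}{54 \left(\left(-953 + 1259\right) + 1219\right)} = 3704 \cdot \frac{1}{1741} + \frac{1}{54 \left(306 + 1219\right)} = \frac{3704}{1741} + \frac{1}{54 \cdot 1525} = \frac{3704}{1741} + \frac{1}{54} \cdot \frac{1}{1525} = \frac{3704}{1741} + \frac{1}{82350} = \frac{305026141}{143371350}$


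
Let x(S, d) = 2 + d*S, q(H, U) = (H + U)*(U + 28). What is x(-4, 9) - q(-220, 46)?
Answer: 12842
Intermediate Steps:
q(H, U) = (28 + U)*(H + U) (q(H, U) = (H + U)*(28 + U) = (28 + U)*(H + U))
x(S, d) = 2 + S*d
x(-4, 9) - q(-220, 46) = (2 - 4*9) - (46**2 + 28*(-220) + 28*46 - 220*46) = (2 - 36) - (2116 - 6160 + 1288 - 10120) = -34 - 1*(-12876) = -34 + 12876 = 12842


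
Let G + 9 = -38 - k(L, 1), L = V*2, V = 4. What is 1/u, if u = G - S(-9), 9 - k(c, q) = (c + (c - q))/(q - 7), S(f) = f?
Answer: -2/99 ≈ -0.020202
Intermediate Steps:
L = 8 (L = 4*2 = 8)
k(c, q) = 9 - (-q + 2*c)/(-7 + q) (k(c, q) = 9 - (c + (c - q))/(q - 7) = 9 - (-q + 2*c)/(-7 + q))
G = -117/2 (G = -9 + (-38 - (-63 - 2*8 + 10*1)/(-7 + 1)) = -9 + (-38 - (-63 - 16 + 10)/(-6)) = -9 + (-38 - (-1)*(-69)/6) = -9 + (-38 - 1*23/2) = -9 + (-38 - 23/2) = -9 - 99/2 = -117/2 ≈ -58.500)
u = -99/2 (u = -117/2 - 1*(-9) = -117/2 + 9 = -99/2 ≈ -49.500)
1/u = 1/(-99/2) = -2/99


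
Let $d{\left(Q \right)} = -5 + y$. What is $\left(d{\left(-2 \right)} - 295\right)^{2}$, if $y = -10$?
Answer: $96100$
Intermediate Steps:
$d{\left(Q \right)} = -15$ ($d{\left(Q \right)} = -5 - 10 = -15$)
$\left(d{\left(-2 \right)} - 295\right)^{2} = \left(-15 - 295\right)^{2} = \left(-310\right)^{2} = 96100$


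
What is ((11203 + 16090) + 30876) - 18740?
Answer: 39429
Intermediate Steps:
((11203 + 16090) + 30876) - 18740 = (27293 + 30876) - 18740 = 58169 - 18740 = 39429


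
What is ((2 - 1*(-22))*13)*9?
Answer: 2808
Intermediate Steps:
((2 - 1*(-22))*13)*9 = ((2 + 22)*13)*9 = (24*13)*9 = 312*9 = 2808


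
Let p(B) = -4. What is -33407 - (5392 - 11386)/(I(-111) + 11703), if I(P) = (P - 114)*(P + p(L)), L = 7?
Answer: -209227042/6263 ≈ -33407.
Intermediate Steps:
I(P) = (-114 + P)*(-4 + P) (I(P) = (P - 114)*(P - 4) = (-114 + P)*(-4 + P))
-33407 - (5392 - 11386)/(I(-111) + 11703) = -33407 - (5392 - 11386)/((456 + (-111)² - 118*(-111)) + 11703) = -33407 - (-5994)/((456 + 12321 + 13098) + 11703) = -33407 - (-5994)/(25875 + 11703) = -33407 - (-5994)/37578 = -33407 - 1*(-999/6263) = -33407 + 999/6263 = -209227042/6263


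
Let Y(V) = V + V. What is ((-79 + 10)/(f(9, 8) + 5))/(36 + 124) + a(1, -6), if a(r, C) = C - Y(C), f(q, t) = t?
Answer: 12411/2080 ≈ 5.9668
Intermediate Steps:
Y(V) = 2*V
a(r, C) = -C (a(r, C) = C - 2*C = -C)
((-79 + 10)/(f(9, 8) + 5))/(36 + 124) + a(1, -6) = ((-79 + 10)/(8 + 5))/(36 + 124) - 1*(-6) = -69/13/160 + 6 = -69*1/13*(1/160) + 6 = -69/13*1/160 + 6 = -69/2080 + 6 = 12411/2080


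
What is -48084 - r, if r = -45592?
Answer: -2492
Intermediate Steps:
-48084 - r = -48084 - 1*(-45592) = -48084 + 45592 = -2492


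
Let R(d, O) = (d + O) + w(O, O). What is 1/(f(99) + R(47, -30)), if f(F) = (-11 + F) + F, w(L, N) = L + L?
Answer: 1/144 ≈ 0.0069444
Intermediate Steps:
w(L, N) = 2*L
R(d, O) = d + 3*O (R(d, O) = (d + O) + 2*O = (O + d) + 2*O = d + 3*O)
f(F) = -11 + 2*F
1/(f(99) + R(47, -30)) = 1/((-11 + 2*99) + (47 + 3*(-30))) = 1/((-11 + 198) + (47 - 90)) = 1/(187 - 43) = 1/144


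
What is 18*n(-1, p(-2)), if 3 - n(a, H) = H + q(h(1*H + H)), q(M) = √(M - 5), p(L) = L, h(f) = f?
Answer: 90 - 54*I ≈ 90.0 - 54.0*I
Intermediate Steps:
q(M) = √(-5 + M)
n(a, H) = 3 - H - √(-5 + 2*H) (n(a, H) = 3 - (H + √(-5 + (1*H + H))) = 3 - (H + √(-5 + (H + H))) = 3 - (H + √(-5 + 2*H)) = 3 + (-H - √(-5 + 2*H)) = 3 - H - √(-5 + 2*H))
18*n(-1, p(-2)) = 18*(3 - 1*(-2) - √(-5 + 2*(-2))) = 18*(3 + 2 - √(-5 - 4)) = 18*(3 + 2 - √(-9)) = 18*(3 + 2 - 3*I) = 18*(5 - 3*I) = 90 - 54*I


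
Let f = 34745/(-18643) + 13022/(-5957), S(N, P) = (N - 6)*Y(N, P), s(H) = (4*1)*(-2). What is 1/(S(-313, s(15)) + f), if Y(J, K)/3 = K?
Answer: 111056351/849797678145 ≈ 0.00013069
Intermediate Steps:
Y(J, K) = 3*K
s(H) = -8 (s(H) = 4*(-2) = -8)
S(N, P) = 3*P*(-6 + N) (S(N, P) = (N - 6)*(3*P) = (-6 + N)*(3*P) = 3*P*(-6 + N))
f = -449745111/111056351 (f = 34745*(-1/18643) + 13022*(-1/5957) = -34745/18643 - 13022/5957 = -449745111/111056351 ≈ -4.0497)
1/(S(-313, s(15)) + f) = 1/(3*(-8)*(-6 - 313) - 449745111/111056351) = 1/(3*(-8)*(-319) - 449745111/111056351) = 1/(7656 - 449745111/111056351) = 1/(849797678145/111056351) = 111056351/849797678145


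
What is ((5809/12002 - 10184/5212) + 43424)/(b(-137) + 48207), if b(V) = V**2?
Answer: 679067838979/1047411275456 ≈ 0.64833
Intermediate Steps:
((5809/12002 - 10184/5212) + 43424)/(b(-137) + 48207) = ((5809/12002 - 10184/5212) + 43424)/((-137)**2 + 48207) = ((5809*(1/12002) - 10184*1/5212) + 43424)/(18769 + 48207) = ((5809/12002 - 2546/1303) + 43424)/66976 = (-22987965/15638606 + 43424)*(1/66976) = (679067838979/15638606)*(1/66976) = 679067838979/1047411275456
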